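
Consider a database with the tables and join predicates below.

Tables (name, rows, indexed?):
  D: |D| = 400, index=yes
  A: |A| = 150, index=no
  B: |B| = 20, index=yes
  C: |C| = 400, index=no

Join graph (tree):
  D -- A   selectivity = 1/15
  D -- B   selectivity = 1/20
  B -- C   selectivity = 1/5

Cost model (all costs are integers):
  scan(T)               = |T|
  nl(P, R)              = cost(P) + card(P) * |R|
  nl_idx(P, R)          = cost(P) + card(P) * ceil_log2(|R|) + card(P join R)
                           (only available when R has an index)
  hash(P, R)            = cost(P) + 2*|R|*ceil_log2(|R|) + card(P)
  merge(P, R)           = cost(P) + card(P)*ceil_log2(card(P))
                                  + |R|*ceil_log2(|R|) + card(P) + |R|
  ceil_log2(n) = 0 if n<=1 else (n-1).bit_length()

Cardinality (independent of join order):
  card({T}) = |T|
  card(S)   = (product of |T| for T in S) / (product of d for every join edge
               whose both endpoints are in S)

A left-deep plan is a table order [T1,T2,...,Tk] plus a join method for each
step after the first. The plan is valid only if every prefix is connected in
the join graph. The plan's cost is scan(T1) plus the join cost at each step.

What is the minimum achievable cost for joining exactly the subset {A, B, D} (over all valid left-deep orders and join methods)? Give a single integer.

3400

Selinger DP over subsets of {A,B,D}:
  {D}: scan cost=400, card=400
  {A}: scan cost=150, card=150
  {B}: scan cost=20, card=20
  {AD}: card=4000; try (A,hash)→3200, (D,merge)→5500, (D,nl_idx)→5500, (A,merge)→5750, (D,hash)→7500, (D,nl)→60150 …(+1); best=3200 via (A,hash)
  {BD}: card=400; try (D,nl_idx)→600, (B,hash)→1000, (B,nl_idx)→2800, (D,merge)→4140, (B,merge)→4520, (D,hash)→7240 …(+2); best=600 via (D,nl_idx)
  {ABD}: card=4000; try (A,hash)→3400, (A,merge)→5950, (B,hash)→7400, (B,nl_idx)→27200, (B,merge)→55320, (A,nl)→60600 …(+1); best=3400 via (A,hash)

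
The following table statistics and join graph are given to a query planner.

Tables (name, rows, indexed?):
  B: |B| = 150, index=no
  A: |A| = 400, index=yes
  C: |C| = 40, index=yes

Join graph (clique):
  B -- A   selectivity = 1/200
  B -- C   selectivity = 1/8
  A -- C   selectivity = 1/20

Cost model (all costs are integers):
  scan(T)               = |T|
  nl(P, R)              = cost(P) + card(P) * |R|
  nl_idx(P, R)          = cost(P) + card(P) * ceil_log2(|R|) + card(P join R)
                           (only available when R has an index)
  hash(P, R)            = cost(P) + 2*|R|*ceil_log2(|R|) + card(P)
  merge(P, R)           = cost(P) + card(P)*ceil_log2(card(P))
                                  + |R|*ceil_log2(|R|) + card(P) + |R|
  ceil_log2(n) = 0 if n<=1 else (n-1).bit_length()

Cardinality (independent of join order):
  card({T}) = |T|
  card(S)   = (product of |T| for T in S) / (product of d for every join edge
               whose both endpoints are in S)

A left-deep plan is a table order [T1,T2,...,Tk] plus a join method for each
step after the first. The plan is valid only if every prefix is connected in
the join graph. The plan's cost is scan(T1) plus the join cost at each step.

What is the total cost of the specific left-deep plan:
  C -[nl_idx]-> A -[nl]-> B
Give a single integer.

121200

step 1: scan C: cost=40, card=40
step 2: join A via nl_idx
    card(P join A) = 40*400/(20) = 800
    cost = 40 + 40*9 + 800 = 1200
step 3: join B via nl
    card(P join B) = 800*150/(200*8) = 75
    cost = 1200 + 800*150 = 121200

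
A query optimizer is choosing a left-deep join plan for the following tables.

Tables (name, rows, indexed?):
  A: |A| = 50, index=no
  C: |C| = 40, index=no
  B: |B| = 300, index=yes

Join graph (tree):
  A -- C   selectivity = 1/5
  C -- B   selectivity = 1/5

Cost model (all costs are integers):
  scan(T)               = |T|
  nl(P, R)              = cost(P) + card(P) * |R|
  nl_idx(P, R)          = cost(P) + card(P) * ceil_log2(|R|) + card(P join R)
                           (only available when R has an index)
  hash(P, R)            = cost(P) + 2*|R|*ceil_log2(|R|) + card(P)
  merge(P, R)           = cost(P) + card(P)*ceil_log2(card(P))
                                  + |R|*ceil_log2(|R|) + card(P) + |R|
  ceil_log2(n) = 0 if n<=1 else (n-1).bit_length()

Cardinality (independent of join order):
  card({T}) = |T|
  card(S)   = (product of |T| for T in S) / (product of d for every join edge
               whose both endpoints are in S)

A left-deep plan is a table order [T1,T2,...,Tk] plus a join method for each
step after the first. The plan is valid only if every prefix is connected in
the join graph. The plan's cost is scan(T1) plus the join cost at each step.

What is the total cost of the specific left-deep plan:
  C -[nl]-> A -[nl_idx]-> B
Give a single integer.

step 1: scan C: cost=40, card=40
step 2: join A via nl
    card(P join A) = 40*50/(5) = 400
    cost = 40 + 40*50 = 2040
step 3: join B via nl_idx
    card(P join B) = 400*300/(5) = 24000
    cost = 2040 + 400*9 + 24000 = 29640

29640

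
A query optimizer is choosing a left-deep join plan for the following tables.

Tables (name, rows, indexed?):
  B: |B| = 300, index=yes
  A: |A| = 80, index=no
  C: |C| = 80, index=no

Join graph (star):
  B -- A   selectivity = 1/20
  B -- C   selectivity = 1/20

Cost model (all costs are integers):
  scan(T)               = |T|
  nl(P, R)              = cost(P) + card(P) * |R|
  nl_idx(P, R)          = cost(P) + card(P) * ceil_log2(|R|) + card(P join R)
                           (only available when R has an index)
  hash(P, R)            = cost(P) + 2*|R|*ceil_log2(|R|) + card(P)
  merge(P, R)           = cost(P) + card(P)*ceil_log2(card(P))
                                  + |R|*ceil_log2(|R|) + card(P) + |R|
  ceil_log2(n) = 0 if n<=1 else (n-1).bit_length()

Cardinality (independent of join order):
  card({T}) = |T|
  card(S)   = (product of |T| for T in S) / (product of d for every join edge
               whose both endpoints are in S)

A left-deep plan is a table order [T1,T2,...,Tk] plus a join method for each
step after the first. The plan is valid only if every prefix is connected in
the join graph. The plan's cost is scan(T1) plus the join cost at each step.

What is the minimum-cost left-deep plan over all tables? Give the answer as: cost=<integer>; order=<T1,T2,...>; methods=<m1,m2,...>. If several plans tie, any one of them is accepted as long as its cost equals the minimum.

cost=4040; order=B,A,C; methods=hash,hash

Selinger DP (subsets sized 1..n):
  {B}: scan cost=300, card=300
  {A}: scan cost=80, card=80
  {C}: scan cost=80, card=80
  {AB}: card=1200; try (A,hash)→1720, (B,nl_idx)→2000, (B,merge)→3720, (A,merge)→3940, (B,hash)→5560, (B,nl)→24080 …(+1); best=1720 via (A,hash)
  {BC}: card=1200; try (C,hash)→1720, (B,nl_idx)→2000, (B,merge)→3720, (C,merge)→3940, (B,hash)→5560, (B,nl)→24080 …(+1); best=1720 via (C,hash)
  {ABC}: card=4800; try (C,hash)→4040, (A,hash)→4040, (C,merge)→16760, (A,merge)→16760, (C,nl)→97720, (A,nl)→97720; best=4040 via (C,hash)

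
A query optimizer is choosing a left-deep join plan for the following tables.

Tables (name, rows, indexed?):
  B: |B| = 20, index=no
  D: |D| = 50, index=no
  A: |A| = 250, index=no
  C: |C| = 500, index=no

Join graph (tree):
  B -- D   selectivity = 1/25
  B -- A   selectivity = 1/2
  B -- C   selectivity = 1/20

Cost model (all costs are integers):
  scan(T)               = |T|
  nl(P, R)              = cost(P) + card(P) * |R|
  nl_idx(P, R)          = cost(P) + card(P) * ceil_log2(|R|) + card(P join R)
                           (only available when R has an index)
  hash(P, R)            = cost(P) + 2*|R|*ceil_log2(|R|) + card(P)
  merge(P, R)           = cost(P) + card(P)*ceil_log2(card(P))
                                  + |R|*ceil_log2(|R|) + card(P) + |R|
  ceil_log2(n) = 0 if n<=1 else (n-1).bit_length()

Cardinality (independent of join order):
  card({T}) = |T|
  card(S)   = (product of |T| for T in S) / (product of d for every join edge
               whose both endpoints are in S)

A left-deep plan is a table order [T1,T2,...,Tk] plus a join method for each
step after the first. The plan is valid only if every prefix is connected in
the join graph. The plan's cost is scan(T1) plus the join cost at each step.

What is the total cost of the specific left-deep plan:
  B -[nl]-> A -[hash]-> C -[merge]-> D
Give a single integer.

step 1: scan B: cost=20, card=20
step 2: join A via nl
    card(P join A) = 20*250/(2) = 2500
    cost = 20 + 20*250 = 5020
step 3: join C via hash
    card(P join C) = 2500*500/(20) = 62500
    cost = 5020 + 2*500*9 + 2500 = 16520
step 4: join D via merge
    card(P join D) = 62500*50/(25) = 125000
    cost = 16520 + 62500*16 + 50*6 + 62500 + 50 = 1079370

1079370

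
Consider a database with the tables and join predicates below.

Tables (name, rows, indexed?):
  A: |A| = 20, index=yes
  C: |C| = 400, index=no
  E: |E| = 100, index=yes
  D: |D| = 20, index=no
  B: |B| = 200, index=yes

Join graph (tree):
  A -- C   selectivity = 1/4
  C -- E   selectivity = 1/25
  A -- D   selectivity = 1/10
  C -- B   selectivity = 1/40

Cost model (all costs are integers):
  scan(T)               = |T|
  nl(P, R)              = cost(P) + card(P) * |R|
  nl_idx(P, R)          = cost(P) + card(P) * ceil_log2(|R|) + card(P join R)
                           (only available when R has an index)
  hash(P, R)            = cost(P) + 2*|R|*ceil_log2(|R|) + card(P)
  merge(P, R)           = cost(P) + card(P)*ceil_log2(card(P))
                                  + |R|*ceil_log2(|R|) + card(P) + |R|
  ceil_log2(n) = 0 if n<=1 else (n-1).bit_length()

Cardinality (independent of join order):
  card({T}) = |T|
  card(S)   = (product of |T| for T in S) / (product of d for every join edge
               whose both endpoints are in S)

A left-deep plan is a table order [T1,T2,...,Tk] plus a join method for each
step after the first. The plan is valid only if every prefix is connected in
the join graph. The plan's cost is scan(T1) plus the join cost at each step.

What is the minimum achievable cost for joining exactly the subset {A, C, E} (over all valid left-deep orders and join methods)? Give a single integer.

4000

Selinger DP over subsets of {A,C,E}:
  {A}: scan cost=20, card=20
  {C}: scan cost=400, card=400
  {E}: scan cost=100, card=100
  {AC}: card=2000; try (A,hash)→1000, (C,merge)→4140, (A,nl_idx)→4400, (A,merge)→4520, (C,hash)→7240, (C,nl)→8020 …(+1); best=1000 via (A,hash)
  {CE}: card=1600; try (E,hash)→2200, (E,nl_idx)→4800, (C,merge)→4900, (E,merge)→5200, (C,hash)→7400, (C,nl)→40100 …(+1); best=2200 via (E,hash)
  {ACE}: card=8000; try (A,hash)→4000, (E,hash)→4400, (A,nl_idx)→18200, (A,merge)→21520, (E,nl_idx)→23000, (E,merge)→25800 …(+2); best=4000 via (A,hash)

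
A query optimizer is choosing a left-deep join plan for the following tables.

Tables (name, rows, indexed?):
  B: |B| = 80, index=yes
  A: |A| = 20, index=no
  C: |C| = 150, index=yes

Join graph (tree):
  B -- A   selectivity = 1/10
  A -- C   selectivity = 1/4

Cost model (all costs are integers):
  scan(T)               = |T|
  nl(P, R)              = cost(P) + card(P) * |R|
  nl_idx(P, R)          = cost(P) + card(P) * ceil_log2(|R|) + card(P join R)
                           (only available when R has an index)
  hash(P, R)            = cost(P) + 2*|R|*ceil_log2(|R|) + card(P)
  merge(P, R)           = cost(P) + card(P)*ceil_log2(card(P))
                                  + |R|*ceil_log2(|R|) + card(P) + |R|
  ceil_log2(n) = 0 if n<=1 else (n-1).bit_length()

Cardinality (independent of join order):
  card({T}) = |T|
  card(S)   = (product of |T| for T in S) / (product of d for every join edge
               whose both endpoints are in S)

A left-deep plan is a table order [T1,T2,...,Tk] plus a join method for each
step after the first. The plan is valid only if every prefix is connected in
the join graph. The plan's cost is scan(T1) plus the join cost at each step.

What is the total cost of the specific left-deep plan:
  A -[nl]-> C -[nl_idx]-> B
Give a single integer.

14270

step 1: scan A: cost=20, card=20
step 2: join C via nl
    card(P join C) = 20*150/(4) = 750
    cost = 20 + 20*150 = 3020
step 3: join B via nl_idx
    card(P join B) = 750*80/(10) = 6000
    cost = 3020 + 750*7 + 6000 = 14270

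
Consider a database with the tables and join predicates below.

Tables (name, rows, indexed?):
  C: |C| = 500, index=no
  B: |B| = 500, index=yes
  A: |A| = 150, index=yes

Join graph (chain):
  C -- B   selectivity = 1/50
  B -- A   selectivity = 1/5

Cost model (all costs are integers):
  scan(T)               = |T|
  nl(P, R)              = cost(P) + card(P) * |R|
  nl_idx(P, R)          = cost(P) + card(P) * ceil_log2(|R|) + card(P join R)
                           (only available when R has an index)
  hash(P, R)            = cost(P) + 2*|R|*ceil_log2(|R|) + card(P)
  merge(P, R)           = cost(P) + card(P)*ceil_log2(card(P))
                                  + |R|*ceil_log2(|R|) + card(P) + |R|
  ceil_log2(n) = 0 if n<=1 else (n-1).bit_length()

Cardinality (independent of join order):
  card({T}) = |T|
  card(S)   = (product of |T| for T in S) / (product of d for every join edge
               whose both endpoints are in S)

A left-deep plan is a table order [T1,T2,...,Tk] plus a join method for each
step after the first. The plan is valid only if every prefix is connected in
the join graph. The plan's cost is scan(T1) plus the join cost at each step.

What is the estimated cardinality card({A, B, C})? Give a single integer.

Tables in S: A(150), B(500), C(500)
Edges inside S: C-B(d=50), B-A(d=5)
numerator = 150 * 500 * 500 = 37500000
denominator = 50 * 5 = 250
card(S) = 37500000 / 250 = 150000

150000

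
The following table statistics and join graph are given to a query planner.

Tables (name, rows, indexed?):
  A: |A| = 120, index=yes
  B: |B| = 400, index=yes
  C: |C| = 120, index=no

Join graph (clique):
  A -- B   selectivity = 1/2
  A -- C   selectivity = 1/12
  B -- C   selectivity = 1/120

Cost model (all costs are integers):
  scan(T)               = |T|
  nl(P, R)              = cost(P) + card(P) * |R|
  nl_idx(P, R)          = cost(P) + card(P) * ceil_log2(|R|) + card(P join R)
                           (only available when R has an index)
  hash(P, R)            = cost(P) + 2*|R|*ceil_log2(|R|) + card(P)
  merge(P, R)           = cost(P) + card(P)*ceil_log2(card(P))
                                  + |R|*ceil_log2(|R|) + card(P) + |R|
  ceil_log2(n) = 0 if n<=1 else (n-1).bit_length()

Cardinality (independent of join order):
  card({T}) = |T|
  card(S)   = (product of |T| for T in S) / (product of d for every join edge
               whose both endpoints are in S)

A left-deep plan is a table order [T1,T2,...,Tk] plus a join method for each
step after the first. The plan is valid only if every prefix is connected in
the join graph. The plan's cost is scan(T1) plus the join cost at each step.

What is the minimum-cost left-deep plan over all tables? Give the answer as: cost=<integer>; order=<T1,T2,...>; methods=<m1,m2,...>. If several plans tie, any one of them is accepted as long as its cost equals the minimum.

Selinger DP (subsets sized 1..n):
  {A}: scan cost=120, card=120
  {B}: scan cost=400, card=400
  {C}: scan cost=120, card=120
  {AB}: card=24000; try (A,hash)→2480, (B,merge)→5080, (A,merge)→5360, (B,hash)→7440, (B,nl_idx)→25200, (A,nl_idx)→27200 …(+2); best=2480 via (A,hash)
  {AC}: card=1200; try (C,hash)→1920, (A,hash)→1920, (C,merge)→2040, (A,merge)→2040, (A,nl_idx)→2160, (C,nl)→14520 …(+1); best=1920 via (C,hash)
  {BC}: card=400; try (B,nl_idx)→1600, (C,hash)→2480, (B,merge)→5080, (C,merge)→5360, (B,hash)→7440, (B,nl)→48120 …(+1); best=1600 via (B,nl_idx)
  {ABC}: card=2000; try (A,hash)→3680, (A,nl_idx)→6400, (A,merge)→6560, (B,hash)→10320, (B,nl_idx)→14720, (B,merge)→20320 …(+5); best=3680 via (A,hash)

cost=3680; order=C,B,A; methods=nl_idx,hash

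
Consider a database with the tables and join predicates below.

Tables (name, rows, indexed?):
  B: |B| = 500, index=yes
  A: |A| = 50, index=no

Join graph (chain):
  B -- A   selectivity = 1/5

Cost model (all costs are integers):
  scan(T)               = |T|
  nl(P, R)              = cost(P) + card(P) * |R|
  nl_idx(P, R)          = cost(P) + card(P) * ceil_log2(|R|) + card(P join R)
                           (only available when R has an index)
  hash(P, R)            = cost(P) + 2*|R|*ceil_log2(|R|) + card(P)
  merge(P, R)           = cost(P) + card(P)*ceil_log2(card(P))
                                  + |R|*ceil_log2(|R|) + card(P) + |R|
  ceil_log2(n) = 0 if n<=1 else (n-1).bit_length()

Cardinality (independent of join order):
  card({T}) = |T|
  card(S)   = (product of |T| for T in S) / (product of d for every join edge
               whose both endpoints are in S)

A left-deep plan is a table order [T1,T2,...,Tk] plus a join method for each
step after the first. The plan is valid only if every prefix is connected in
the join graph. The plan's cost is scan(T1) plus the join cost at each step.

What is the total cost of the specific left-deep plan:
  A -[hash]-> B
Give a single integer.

step 1: scan A: cost=50, card=50
step 2: join B via hash
    card(P join B) = 50*500/(5) = 5000
    cost = 50 + 2*500*9 + 50 = 9100

9100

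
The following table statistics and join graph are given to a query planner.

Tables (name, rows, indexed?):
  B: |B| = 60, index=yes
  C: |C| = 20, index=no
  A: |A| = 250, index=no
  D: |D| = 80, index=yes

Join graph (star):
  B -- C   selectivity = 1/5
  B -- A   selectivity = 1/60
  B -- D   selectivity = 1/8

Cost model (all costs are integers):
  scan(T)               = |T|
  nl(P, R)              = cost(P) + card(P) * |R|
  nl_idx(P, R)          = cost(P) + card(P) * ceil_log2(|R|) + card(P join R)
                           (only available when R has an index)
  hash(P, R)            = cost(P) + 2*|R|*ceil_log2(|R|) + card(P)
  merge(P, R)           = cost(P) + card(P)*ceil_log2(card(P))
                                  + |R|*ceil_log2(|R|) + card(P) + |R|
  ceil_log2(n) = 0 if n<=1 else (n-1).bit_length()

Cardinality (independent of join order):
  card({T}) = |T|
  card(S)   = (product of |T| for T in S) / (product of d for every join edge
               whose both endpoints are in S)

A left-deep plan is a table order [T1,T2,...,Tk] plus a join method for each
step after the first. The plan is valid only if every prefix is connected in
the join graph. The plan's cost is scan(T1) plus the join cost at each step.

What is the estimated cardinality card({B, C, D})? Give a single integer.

2400

Tables in S: B(60), C(20), D(80)
Edges inside S: B-C(d=5), B-D(d=8)
numerator = 60 * 20 * 80 = 96000
denominator = 5 * 8 = 40
card(S) = 96000 / 40 = 2400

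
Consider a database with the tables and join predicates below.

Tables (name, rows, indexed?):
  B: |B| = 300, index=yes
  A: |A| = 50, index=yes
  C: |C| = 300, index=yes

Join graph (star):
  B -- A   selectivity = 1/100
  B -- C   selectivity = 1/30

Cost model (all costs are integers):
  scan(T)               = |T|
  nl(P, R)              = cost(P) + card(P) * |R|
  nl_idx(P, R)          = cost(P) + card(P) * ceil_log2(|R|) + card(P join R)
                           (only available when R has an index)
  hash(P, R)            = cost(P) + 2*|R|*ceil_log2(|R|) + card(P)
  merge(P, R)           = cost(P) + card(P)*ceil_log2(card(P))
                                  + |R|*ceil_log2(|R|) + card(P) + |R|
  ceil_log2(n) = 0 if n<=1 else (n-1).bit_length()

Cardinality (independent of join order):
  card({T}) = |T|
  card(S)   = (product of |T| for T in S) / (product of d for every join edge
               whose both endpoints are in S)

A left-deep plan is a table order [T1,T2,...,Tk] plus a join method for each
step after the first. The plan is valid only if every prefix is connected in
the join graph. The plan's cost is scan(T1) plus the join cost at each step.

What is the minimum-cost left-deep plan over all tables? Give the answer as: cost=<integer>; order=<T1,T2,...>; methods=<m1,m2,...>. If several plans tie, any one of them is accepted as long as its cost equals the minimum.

cost=3500; order=A,B,C; methods=nl_idx,nl_idx

Selinger DP (subsets sized 1..n):
  {B}: scan cost=300, card=300
  {A}: scan cost=50, card=50
  {C}: scan cost=300, card=300
  {AB}: card=150; try (B,nl_idx)→650, (A,hash)→1200, (A,nl_idx)→2250, (B,merge)→3400, (A,merge)→3650, (B,hash)→5500 …(+2); best=650 via (B,nl_idx)
  {BC}: card=3000; try (C,hash)→6000, (C,nl_idx)→6000, (B,hash)→6000, (B,nl_idx)→6000, (C,merge)→6300, (B,merge)→6300 …(+2); best=6000 via (C,hash)
  {ABC}: card=1500; try (C,nl_idx)→3500, (C,merge)→5000, (C,hash)→6200, (A,hash)→9600, (A,nl_idx)→25500, (A,merge)→45350 …(+2); best=3500 via (C,nl_idx)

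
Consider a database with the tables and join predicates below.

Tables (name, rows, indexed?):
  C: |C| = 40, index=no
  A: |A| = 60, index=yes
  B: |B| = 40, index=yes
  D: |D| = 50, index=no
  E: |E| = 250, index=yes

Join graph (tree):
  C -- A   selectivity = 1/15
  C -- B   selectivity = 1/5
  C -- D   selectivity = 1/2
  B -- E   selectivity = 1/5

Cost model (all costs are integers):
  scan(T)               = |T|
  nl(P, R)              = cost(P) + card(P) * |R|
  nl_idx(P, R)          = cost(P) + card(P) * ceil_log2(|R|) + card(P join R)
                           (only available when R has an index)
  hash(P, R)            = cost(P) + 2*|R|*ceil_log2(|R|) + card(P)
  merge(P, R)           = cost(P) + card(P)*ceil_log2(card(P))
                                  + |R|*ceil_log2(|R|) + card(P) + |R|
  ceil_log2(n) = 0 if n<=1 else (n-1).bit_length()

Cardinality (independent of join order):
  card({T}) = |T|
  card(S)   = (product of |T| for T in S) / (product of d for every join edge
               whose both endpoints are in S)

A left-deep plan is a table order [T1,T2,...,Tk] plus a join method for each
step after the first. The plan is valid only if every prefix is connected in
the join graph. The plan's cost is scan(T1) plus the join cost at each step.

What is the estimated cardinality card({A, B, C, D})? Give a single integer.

32000

Tables in S: A(60), B(40), C(40), D(50)
Edges inside S: C-A(d=15), C-B(d=5), C-D(d=2)
numerator = 60 * 40 * 40 * 50 = 4800000
denominator = 15 * 5 * 2 = 150
card(S) = 4800000 / 150 = 32000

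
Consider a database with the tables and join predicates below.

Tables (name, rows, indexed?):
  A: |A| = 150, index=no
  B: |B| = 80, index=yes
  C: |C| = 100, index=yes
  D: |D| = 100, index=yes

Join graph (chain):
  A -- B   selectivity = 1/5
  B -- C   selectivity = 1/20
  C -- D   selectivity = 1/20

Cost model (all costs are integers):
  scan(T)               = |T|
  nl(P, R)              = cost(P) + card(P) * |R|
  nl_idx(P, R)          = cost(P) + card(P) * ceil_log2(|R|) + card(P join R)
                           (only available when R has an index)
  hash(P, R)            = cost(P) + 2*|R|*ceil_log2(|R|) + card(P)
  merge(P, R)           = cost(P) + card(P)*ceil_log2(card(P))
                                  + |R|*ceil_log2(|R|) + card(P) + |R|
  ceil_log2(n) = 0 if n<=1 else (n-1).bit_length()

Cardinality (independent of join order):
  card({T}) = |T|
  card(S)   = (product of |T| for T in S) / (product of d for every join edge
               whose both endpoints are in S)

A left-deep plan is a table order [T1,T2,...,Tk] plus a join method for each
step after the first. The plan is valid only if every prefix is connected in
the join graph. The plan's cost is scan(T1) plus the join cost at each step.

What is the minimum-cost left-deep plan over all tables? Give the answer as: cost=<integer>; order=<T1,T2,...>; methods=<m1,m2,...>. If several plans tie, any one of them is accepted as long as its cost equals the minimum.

Selinger DP (subsets sized 1..n):
  {A}: scan cost=150, card=150
  {B}: scan cost=80, card=80
  {C}: scan cost=100, card=100
  {D}: scan cost=100, card=100
  {AB}: card=2400; try (B,hash)→1420, (A,merge)→2070, (B,merge)→2140, (A,hash)→2560, (B,nl_idx)→3600, (A,nl)→12080 …(+1); best=1420 via (B,hash)
  {BC}: card=400; try (C,nl_idx)→1040, (B,nl_idx)→1200, (B,hash)→1320, (C,merge)→1520, (B,merge)→1540, (C,hash)→1560 …(+2); best=1040 via (C,nl_idx)
  {CD}: card=500; try (D,nl_idx)→1300, (C,nl_idx)→1300, (D,hash)→1600, (C,hash)→1600, (D,merge)→1700, (C,merge)→1700 …(+2); best=1300 via (D,nl_idx)
  {ABC}: card=12000; try (A,hash)→3840, (C,hash)→5220, (A,merge)→6390, (C,nl_idx)→30220, (C,merge)→33420, (A,nl)→61040 …(+1); best=3840 via (A,hash)
  {BCD}: card=2000; try (D,hash)→2840, (B,hash)→2920, (D,merge)→5840, (D,nl_idx)→5840, (B,nl_idx)→6800, (B,merge)→6940 …(+2); best=2840 via (D,hash)
  {ABCD}: card=60000; try (A,hash)→7240, (D,hash)→17240, (A,merge)→28190, (D,nl_idx)→147840, (D,merge)→184640, (A,nl)→302840 …(+1); best=7240 via (A,hash)

cost=7240; order=B,C,D,A; methods=nl_idx,hash,hash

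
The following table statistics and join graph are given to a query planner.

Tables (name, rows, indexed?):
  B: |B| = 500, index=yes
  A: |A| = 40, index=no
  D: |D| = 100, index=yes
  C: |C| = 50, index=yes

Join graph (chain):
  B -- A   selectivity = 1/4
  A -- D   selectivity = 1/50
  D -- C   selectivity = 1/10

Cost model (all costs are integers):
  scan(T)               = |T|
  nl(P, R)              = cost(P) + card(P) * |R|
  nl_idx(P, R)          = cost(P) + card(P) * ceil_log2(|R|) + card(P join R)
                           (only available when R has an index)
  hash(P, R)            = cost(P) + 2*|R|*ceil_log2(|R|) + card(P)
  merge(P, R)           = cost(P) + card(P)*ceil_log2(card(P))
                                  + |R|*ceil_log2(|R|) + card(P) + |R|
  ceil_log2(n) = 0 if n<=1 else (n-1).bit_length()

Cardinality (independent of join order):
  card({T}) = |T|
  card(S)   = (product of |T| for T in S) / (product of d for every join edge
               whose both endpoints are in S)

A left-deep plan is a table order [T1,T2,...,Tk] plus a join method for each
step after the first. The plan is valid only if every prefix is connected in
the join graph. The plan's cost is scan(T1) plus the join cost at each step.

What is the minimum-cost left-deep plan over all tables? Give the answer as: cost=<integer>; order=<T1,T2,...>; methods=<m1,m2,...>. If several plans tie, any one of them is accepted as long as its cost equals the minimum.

cost=10080; order=A,D,C,B; methods=nl_idx,hash,merge

Selinger DP (subsets sized 1..n):
  {B}: scan cost=500, card=500
  {A}: scan cost=40, card=40
  {D}: scan cost=100, card=100
  {C}: scan cost=50, card=50
  {AB}: card=5000; try (A,hash)→1480, (B,merge)→5320, (B,nl_idx)→5400, (A,merge)→5780, (B,hash)→9080, (B,nl)→20040 …(+1); best=1480 via (A,hash)
  {AD}: card=80; try (D,nl_idx)→400, (A,hash)→680, (D,merge)→1120, (A,merge)→1180, (D,hash)→1480, (D,nl)→4040 …(+1); best=400 via (D,nl_idx)
  {CD}: card=500; try (C,hash)→800, (D,nl_idx)→900, (D,merge)→1200, (C,nl_idx)→1200, (C,merge)→1250, (D,hash)→1500 …(+2); best=800 via (C,hash)
  {ABD}: card=10000; try (B,merge)→6040, (D,hash)→7880, (B,hash)→9480, (B,nl_idx)→11120, (B,nl)→40400, (D,nl_idx)→46480 …(+2); best=6040 via (B,merge)
  {ACD}: card=400; try (C,hash)→1080, (C,nl_idx)→1280, (C,merge)→1390, (A,hash)→1780, (C,nl)→4400, (A,merge)→6080 …(+1); best=1080 via (C,hash)
  {ABCD}: card=50000; try (B,merge)→10080, (B,hash)→10480, (C,hash)→16640, (B,nl_idx)→54680, (C,nl_idx)→116040, (C,merge)→156390 …(+2); best=10080 via (B,merge)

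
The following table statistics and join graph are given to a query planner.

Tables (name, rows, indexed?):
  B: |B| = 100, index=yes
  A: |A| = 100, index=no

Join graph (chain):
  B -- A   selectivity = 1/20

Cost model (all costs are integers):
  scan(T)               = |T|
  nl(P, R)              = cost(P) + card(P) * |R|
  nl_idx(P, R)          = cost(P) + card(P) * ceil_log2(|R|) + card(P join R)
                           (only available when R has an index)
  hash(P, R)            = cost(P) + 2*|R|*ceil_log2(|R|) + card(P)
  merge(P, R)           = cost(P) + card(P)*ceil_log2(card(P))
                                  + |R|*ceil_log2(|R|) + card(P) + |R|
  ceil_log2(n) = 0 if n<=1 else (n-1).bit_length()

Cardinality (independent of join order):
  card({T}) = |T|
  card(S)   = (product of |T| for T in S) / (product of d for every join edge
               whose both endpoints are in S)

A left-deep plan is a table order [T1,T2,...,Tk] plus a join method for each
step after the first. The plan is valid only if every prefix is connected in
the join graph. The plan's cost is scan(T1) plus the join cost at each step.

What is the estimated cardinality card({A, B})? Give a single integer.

Tables in S: A(100), B(100)
Edges inside S: B-A(d=20)
numerator = 100 * 100 = 10000
denominator = 20 = 20
card(S) = 10000 / 20 = 500

500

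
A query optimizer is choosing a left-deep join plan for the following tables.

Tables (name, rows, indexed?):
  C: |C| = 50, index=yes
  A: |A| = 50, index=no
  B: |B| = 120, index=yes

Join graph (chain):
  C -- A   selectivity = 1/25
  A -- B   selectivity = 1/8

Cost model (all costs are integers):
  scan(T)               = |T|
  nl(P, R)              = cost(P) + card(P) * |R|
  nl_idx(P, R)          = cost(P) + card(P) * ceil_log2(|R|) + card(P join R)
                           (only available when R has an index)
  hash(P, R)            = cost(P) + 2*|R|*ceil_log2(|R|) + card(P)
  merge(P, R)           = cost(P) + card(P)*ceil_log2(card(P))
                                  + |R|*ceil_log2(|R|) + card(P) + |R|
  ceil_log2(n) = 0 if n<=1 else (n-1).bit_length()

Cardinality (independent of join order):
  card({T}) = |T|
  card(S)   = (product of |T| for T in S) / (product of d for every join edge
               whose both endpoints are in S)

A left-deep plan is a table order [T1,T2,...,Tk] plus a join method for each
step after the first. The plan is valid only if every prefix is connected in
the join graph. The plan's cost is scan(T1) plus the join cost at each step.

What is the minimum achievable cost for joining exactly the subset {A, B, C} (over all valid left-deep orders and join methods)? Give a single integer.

2190

Selinger DP over subsets of {A,B,C}:
  {C}: scan cost=50, card=50
  {A}: scan cost=50, card=50
  {B}: scan cost=120, card=120
  {AC}: card=100; try (C,nl_idx)→450, (C,hash)→700, (A,hash)→700, (C,merge)→750, (A,merge)→750, (C,nl)→2550 …(+1); best=450 via (C,nl_idx)
  {AB}: card=750; try (A,hash)→840, (B,nl_idx)→1150, (B,merge)→1360, (A,merge)→1430, (B,hash)→1780, (B,nl)→6050 …(+1); best=840 via (A,hash)
  {ABC}: card=1500; try (C,hash)→2190, (B,merge)→2210, (B,hash)→2230, (B,nl_idx)→2650, (C,nl_idx)→6840, (C,merge)→9440 …(+2); best=2190 via (C,hash)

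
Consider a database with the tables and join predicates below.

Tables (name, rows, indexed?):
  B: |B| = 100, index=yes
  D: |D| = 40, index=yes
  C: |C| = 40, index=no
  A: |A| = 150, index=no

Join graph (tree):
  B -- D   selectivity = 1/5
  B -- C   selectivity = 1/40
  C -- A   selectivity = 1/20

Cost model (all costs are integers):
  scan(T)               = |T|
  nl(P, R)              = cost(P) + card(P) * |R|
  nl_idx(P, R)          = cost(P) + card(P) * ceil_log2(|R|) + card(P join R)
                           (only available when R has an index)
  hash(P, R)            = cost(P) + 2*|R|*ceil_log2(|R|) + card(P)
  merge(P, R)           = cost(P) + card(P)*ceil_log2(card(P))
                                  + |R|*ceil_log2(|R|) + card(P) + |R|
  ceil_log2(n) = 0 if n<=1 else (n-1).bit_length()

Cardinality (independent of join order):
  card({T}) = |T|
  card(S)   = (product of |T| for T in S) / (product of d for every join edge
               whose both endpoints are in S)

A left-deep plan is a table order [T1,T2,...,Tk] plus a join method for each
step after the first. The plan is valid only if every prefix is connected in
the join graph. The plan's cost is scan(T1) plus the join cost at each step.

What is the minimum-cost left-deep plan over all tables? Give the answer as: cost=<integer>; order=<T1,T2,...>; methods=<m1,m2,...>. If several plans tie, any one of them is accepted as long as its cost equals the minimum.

Selinger DP (subsets sized 1..n):
  {B}: scan cost=100, card=100
  {D}: scan cost=40, card=40
  {C}: scan cost=40, card=40
  {A}: scan cost=150, card=150
  {BD}: card=800; try (D,hash)→680, (B,merge)→1120, (B,nl_idx)→1120, (D,merge)→1180, (B,hash)→1480, (D,nl_idx)→1500 …(+2); best=680 via (D,hash)
  {BC}: card=100; try (B,nl_idx)→420, (C,hash)→680, (B,merge)→1120, (C,merge)→1180, (B,hash)→1480, (B,nl)→4040 …(+1); best=420 via (B,nl_idx)
  {AC}: card=300; try (C,hash)→780, (A,merge)→1670, (C,merge)→1780, (A,hash)→2480, (A,nl)→6040, (C,nl)→6150; best=780 via (C,hash)
  {BCD}: card=800; try (D,hash)→1000, (D,merge)→1500, (D,nl_idx)→1820, (C,hash)→1960, (D,nl)→4420, (C,merge)→9760 …(+1); best=1000 via (D,hash)
  {ABC}: card=750; try (B,hash)→2480, (A,merge)→2570, (A,hash)→2920, (B,nl_idx)→3630, (B,merge)→4580, (A,nl)→15420 …(+1); best=2480 via (B,hash)
  {ABCD}: card=6000; try (D,hash)→3710, (A,hash)→4200, (D,merge)→11010, (A,merge)→11150, (D,nl_idx)→12980, (D,nl)→32480 …(+1); best=3710 via (D,hash)

cost=3710; order=A,C,B,D; methods=hash,hash,hash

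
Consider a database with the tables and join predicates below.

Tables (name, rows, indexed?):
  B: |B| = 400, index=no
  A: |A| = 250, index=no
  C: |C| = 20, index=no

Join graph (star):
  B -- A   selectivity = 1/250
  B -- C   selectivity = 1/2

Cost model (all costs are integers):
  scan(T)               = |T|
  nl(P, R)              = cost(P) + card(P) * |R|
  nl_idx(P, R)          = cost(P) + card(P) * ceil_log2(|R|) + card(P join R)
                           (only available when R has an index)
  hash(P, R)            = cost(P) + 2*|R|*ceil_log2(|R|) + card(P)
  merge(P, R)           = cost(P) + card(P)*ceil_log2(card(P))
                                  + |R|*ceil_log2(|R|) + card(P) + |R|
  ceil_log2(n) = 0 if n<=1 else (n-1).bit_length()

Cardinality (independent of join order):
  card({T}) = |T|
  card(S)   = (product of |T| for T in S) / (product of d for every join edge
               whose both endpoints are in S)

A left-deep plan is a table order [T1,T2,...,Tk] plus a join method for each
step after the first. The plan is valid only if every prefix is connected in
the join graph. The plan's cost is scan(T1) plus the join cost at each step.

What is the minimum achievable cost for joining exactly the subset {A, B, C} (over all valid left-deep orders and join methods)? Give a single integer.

5400

Selinger DP over subsets of {A,B,C}:
  {B}: scan cost=400, card=400
  {A}: scan cost=250, card=250
  {C}: scan cost=20, card=20
  {AB}: card=400; try (A,hash)→4800, (B,merge)→6500, (A,merge)→6650, (B,hash)→7700, (B,nl)→100250, (A,nl)→100400; best=4800 via (A,hash)
  {BC}: card=4000; try (C,hash)→1000, (B,merge)→4140, (C,merge)→4520, (B,hash)→7240, (B,nl)→8020, (C,nl)→8400; best=1000 via (C,hash)
  {ABC}: card=4000; try (C,hash)→5400, (C,merge)→8920, (A,hash)→9000, (C,nl)→12800, (A,merge)→55250, (A,nl)→1001000; best=5400 via (C,hash)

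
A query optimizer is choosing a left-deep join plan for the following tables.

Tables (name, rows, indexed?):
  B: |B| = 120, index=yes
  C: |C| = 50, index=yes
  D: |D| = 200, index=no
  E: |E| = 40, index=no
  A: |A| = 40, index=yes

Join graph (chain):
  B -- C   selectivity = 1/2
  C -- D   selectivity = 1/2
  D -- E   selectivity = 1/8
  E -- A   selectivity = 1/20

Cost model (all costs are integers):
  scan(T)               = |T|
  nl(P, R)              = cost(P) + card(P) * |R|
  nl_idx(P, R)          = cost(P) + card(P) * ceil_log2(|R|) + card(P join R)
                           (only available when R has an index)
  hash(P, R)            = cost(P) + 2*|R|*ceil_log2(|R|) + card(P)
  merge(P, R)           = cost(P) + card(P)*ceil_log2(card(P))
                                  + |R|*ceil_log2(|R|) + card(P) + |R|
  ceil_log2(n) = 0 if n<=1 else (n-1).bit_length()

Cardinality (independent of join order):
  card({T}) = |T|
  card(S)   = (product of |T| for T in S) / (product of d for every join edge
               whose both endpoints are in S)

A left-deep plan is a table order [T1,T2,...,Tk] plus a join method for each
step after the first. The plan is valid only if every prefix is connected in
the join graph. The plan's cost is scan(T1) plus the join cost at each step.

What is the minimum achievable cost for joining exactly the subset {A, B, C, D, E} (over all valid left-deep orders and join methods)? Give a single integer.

56640

Selinger DP over subsets of {A,B,C,D,E}:
  {B}: scan cost=120, card=120
  {C}: scan cost=50, card=50
  {D}: scan cost=200, card=200
  {E}: scan cost=40, card=40
  {A}: scan cost=40, card=40
  {BC}: card=3000; try (C,hash)→840, (B,merge)→1360, (C,merge)→1430, (B,hash)→1780, (B,nl_idx)→3400, (C,nl_idx)→3840 …(+2); best=840 via (C,hash)
  {CD}: card=5000; try (C,hash)→1000, (D,merge)→2200, (C,merge)→2350, (D,hash)→3300, (C,nl_idx)→6400, (D,nl)→10050 …(+1); best=1000 via (C,hash)
  {DE}: card=1000; try (E,hash)→880, (D,merge)→2120, (E,merge)→2280, (D,hash)→3280, (D,nl)→8040, (E,nl)→8200; best=880 via (E,hash)
  {AE}: card=80; try (A,nl_idx)→360, (E,hash)→560, (A,hash)→560, (E,merge)→600, (A,merge)→600, (E,nl)→1640 …(+1); best=360 via (A,nl_idx)
  {BCD}: card=300000; try (D,hash)→7040, (B,hash)→7680, (D,merge)→41640, (B,merge)→71960, (B,nl_idx)→336000, (D,nl)→600840 …(+1); best=7040 via (D,hash)
  {CDE}: card=25000; try (C,hash)→2480, (E,hash)→6480, (C,merge)→12230, (C,nl_idx)→31880, (C,nl)→50880, (E,merge)→71280 …(+1); best=2480 via (C,hash)
  {ADE}: card=2000; try (A,hash)→2360, (D,merge)→2800, (D,hash)→3640, (A,nl_idx)→8880, (A,merge)→12160, (D,nl)→16360 …(+1); best=2360 via (A,hash)
  {BCDE}: card=1500000; try (B,hash)→29160, (E,hash)→307520, (B,merge)→403440, (B,nl_idx)→1677480, (B,nl)→3002480, (E,merge)→6007320 …(+1); best=29160 via (B,hash)
  {ACDE}: card=50000; try (C,hash)→4960, (C,merge)→26710, (A,hash)→27960, (C,nl_idx)→64360, (C,nl)→102360, (A,nl_idx)→202480 …(+2); best=4960 via (C,hash)
  {ABCDE}: card=3000000; try (B,hash)→56640, (B,merge)→855920, (A,hash)→1529640, (B,nl_idx)→3354960, (B,nl)→6004960, (A,nl_idx)→12029160 …(+2); best=56640 via (B,hash)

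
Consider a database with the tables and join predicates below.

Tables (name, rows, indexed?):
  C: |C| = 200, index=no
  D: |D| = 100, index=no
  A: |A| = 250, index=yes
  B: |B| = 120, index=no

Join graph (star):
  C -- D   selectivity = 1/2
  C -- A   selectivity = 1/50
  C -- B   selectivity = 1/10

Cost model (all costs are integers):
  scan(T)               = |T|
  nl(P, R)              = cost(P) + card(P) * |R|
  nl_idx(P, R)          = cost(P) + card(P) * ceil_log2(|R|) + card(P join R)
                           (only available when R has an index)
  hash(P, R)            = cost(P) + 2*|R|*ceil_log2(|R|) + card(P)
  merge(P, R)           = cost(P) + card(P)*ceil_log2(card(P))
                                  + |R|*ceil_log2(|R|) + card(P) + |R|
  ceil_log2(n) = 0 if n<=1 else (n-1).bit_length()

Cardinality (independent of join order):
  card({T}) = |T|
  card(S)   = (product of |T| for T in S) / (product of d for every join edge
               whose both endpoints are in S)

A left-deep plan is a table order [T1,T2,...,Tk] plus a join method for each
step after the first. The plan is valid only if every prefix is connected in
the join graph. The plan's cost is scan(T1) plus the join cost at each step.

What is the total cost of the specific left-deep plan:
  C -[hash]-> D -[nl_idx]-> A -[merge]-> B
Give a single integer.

step 1: scan C: cost=200, card=200
step 2: join D via hash
    card(P join D) = 200*100/(2) = 10000
    cost = 200 + 2*100*7 + 200 = 1800
step 3: join A via nl_idx
    card(P join A) = 10000*250/(50) = 50000
    cost = 1800 + 10000*8 + 50000 = 131800
step 4: join B via merge
    card(P join B) = 50000*120/(10) = 600000
    cost = 131800 + 50000*16 + 120*7 + 50000 + 120 = 982760

982760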